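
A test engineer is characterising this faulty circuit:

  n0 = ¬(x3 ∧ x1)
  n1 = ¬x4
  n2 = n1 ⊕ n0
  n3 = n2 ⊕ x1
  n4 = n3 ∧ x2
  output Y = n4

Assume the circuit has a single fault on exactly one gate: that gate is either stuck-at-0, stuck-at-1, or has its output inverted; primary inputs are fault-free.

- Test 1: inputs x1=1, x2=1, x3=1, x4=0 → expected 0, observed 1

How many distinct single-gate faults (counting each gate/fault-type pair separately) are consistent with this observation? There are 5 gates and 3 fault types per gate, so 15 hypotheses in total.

10

Fault-free: n0=0, n1=1, n2=1, n3=0, n4=0 → 0. Observed 1.
  n0: stuck-at-1, inverted output ✓; others ✗
  n1: stuck-at-0, inverted output ✓; others ✗
  n2: stuck-at-0, inverted output ✓; others ✗
  n3: stuck-at-1, inverted output ✓; others ✗
  n4: stuck-at-1, inverted output ✓; others ✗
Consistent faults: {n0 stuck-at-1, n0 inverted output, n1 stuck-at-0, n1 inverted output, n2 stuck-at-0, n2 inverted output, n3 stuck-at-1, n3 inverted output, n4 stuck-at-1, n4 inverted output} — 10 in all.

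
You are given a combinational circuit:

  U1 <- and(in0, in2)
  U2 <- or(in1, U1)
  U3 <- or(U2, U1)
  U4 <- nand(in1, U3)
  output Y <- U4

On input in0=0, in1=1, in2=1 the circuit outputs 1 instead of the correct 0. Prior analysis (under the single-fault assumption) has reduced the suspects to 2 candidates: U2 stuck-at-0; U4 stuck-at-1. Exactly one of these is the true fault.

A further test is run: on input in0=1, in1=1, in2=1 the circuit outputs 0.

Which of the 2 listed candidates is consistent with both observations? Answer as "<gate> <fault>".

Evaluate each candidate on input in0=1, in1=1, in2=1:
  U2 stuck-at-0: U1=1, U2=0 [stuck-at-0], U3=1, U4=0 → 0 — matches
  U4 stuck-at-1: U1=1, U2=1, U3=1, U4=1 [stuck-at-1] → 1 — eliminated
Only U2 stuck-at-0 reproduces the observed 0.

U2 stuck-at-0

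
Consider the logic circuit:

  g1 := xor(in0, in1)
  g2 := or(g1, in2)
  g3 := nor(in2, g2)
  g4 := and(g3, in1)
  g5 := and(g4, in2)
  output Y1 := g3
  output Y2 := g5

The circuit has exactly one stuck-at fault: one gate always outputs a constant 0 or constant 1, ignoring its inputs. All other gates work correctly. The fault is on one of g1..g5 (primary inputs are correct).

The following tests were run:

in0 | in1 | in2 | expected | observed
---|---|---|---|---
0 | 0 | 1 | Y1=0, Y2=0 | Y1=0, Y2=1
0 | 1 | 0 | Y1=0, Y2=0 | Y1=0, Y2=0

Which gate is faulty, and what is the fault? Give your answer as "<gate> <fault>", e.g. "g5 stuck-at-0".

Fault-free values for test 1 (in0=0, in1=0, in2=1): g1=0, g2=1, g3=0, g4=0, g5=0, giving Y1=0, Y2=0. Observed Y1=0, Y2=1.
Test 1: faults giving observed Y1=0, Y2=1 are {g4 stuck-at-1, g5 stuck-at-1}.
Test 2 (in0=0, in1=1, in2=0): fault-free g1=1, g2=1, g3=0, g4=0, g5=0 → Y1=0, Y2=0; observed Y1=0, Y2=0. Eliminates g5 stuck-at-1.
Only g4 stuck-at-1 is consistent with every test.

g4 stuck-at-1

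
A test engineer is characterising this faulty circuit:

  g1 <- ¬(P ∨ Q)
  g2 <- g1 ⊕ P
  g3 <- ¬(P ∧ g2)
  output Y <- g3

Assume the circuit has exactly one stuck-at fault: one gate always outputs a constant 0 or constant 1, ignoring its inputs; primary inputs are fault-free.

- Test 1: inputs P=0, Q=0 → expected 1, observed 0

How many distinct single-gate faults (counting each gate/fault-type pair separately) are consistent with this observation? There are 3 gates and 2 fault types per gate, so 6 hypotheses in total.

1

Fault-free: g1=1, g2=1, g3=1 → 1. Observed 0.
  g1 stuck-at-0: output 1 ✗
  g1 stuck-at-1: output 1 ✗
  g2 stuck-at-0: output 1 ✗
  g2 stuck-at-1: output 1 ✗
  g3 stuck-at-0: output 0 ✓
  g3 stuck-at-1: output 1 ✗
Consistent faults: {g3 stuck-at-0} — 1 in all.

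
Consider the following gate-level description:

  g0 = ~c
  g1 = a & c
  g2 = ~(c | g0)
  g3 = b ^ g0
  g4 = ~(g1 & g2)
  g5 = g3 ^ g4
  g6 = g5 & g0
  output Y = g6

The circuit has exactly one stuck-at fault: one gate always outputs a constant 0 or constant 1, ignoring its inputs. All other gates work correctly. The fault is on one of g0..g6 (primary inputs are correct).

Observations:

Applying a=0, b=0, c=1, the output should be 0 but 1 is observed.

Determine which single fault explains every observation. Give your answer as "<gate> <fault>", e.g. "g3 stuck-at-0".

g6 stuck-at-1

Fault-free values for test 1 (a=0, b=0, c=1): g0=0, g1=0, g2=0, g3=0, g4=1, g5=1, g6=0, giving Y=0. Observed 1.
Test 1: faults giving observed 1 are {g6 stuck-at-1}.
Only g6 stuck-at-1 is consistent with every test.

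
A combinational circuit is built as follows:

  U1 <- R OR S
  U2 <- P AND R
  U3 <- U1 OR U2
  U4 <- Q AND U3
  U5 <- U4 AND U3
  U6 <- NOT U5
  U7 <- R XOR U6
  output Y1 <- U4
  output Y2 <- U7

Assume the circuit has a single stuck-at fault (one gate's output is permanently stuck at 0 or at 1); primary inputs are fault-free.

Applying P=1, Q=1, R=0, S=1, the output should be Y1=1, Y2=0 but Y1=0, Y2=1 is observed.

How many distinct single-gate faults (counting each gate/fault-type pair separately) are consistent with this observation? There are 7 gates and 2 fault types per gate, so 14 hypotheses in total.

3

Fault-free: U1=1, U2=0, U3=1, U4=1, U5=1, U6=0, U7=0 → Y1=1, Y2=0. Observed Y1=0, Y2=1.
  U1 stuck-at-0: output Y1=0, Y2=1 ✓
  U1 stuck-at-1: output Y1=1, Y2=0 ✗
  U2 stuck-at-0: output Y1=1, Y2=0 ✗
  U2 stuck-at-1: output Y1=1, Y2=0 ✗
  U3 stuck-at-0: output Y1=0, Y2=1 ✓
  U3 stuck-at-1: output Y1=1, Y2=0 ✗
  U4 stuck-at-0: output Y1=0, Y2=1 ✓
  U4 stuck-at-1: output Y1=1, Y2=0 ✗
  U5 stuck-at-0: output Y1=1, Y2=1 ✗
  U5 stuck-at-1: output Y1=1, Y2=0 ✗
  U6 stuck-at-0: output Y1=1, Y2=0 ✗
  U6 stuck-at-1: output Y1=1, Y2=1 ✗
  U7 stuck-at-0: output Y1=1, Y2=0 ✗
  U7 stuck-at-1: output Y1=1, Y2=1 ✗
Consistent faults: {U1 stuck-at-0, U3 stuck-at-0, U4 stuck-at-0} — 3 in all.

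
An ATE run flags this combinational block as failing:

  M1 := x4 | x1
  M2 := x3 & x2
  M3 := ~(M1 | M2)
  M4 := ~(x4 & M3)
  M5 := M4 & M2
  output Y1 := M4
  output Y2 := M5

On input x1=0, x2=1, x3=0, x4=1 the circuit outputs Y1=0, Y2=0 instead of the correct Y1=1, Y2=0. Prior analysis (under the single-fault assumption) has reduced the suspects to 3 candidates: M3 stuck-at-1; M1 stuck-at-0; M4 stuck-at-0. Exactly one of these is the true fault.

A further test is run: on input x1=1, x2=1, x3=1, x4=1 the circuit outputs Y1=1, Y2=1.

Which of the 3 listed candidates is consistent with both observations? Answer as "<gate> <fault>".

M1 stuck-at-0

Evaluate each candidate on input x1=1, x2=1, x3=1, x4=1:
  M3 stuck-at-1: M1=1, M2=1, M3=1 [stuck-at-1], M4=0, M5=0 → Y1=0, Y2=0 — eliminated
  M1 stuck-at-0: M1=0 [stuck-at-0], M2=1, M3=0, M4=1, M5=1 → Y1=1, Y2=1 — matches
  M4 stuck-at-0: M1=1, M2=1, M3=0, M4=0 [stuck-at-0], M5=0 → Y1=0, Y2=0 — eliminated
Only M1 stuck-at-0 reproduces the observed Y1=1, Y2=1.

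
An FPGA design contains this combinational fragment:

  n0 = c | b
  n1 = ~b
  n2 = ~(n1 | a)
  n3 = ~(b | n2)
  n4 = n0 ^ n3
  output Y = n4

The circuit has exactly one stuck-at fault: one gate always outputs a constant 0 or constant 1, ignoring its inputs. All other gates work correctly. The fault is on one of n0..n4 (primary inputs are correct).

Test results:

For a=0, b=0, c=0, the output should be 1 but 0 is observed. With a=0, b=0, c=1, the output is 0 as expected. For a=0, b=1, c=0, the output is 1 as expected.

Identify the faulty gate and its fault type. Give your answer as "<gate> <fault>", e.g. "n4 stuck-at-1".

Fault-free values for test 1 (a=0, b=0, c=0): n0=0, n1=1, n2=0, n3=1, n4=1, giving Y=1. Observed 0.
Test 1: faults giving observed 0 are {n0 stuck-at-1, n1 stuck-at-0, n2 stuck-at-1, n3 stuck-at-0, n4 stuck-at-0}.
Test 2 (a=0, b=0, c=1): fault-free n0=1, n1=1, n2=0, n3=1, n4=0 → 0; observed 0. Eliminates n1 stuck-at-0, n2 stuck-at-1, n3 stuck-at-0.
Test 3 (a=0, b=1, c=0): fault-free n0=1, n1=0, n2=1, n3=0, n4=1 → 1; observed 1. Eliminates n4 stuck-at-0.
Only n0 stuck-at-1 is consistent with every test.

n0 stuck-at-1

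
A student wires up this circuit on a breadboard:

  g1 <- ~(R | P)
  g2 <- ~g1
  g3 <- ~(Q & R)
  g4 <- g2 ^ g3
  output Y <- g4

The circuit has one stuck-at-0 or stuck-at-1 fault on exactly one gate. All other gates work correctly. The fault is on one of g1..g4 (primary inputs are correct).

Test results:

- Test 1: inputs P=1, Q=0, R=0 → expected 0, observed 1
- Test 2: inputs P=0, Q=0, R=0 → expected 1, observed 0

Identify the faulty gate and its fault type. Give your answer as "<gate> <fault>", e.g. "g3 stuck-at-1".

Fault-free values for test 1 (P=1, Q=0, R=0): g1=0, g2=1, g3=1, g4=0, giving Y=0. Observed 1.
Test 1: faults giving observed 1 are {g1 stuck-at-1, g2 stuck-at-0, g3 stuck-at-0, g4 stuck-at-1}.
Test 2 (P=0, Q=0, R=0): fault-free g1=1, g2=0, g3=1, g4=1 → 1; observed 0. Eliminates g1 stuck-at-1, g2 stuck-at-0, g4 stuck-at-1.
Only g3 stuck-at-0 is consistent with every test.

g3 stuck-at-0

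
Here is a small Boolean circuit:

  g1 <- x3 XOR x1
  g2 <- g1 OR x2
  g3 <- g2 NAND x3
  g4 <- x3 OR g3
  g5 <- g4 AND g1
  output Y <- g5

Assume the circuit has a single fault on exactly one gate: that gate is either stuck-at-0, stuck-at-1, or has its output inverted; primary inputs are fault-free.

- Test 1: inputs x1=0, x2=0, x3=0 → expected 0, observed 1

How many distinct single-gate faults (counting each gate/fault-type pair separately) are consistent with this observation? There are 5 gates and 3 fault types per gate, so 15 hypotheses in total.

Fault-free: g1=0, g2=0, g3=1, g4=1, g5=0 → 0. Observed 1.
  g1: stuck-at-1, inverted output ✓; others ✗
  g2: none of the 3 fault types match ✗
  g3: none of the 3 fault types match ✗
  g4: none of the 3 fault types match ✗
  g5: stuck-at-1, inverted output ✓; others ✗
Consistent faults: {g1 stuck-at-1, g1 inverted output, g5 stuck-at-1, g5 inverted output} — 4 in all.

4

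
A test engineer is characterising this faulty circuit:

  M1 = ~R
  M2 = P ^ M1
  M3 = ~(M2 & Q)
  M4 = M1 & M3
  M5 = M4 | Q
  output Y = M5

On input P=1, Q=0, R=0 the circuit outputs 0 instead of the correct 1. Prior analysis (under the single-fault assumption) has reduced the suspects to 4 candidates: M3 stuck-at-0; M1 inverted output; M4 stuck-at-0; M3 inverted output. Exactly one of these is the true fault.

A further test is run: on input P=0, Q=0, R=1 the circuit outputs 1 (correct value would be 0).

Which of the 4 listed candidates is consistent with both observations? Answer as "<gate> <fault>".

M1 inverted output

Evaluate each candidate on input P=0, Q=0, R=1:
  M3 stuck-at-0: M1=0, M2=0, M3=0 [stuck-at-0], M4=0, M5=0 → 0 — eliminated
  M1 inverted output: M1=1 [inverted output], M2=1, M3=1, M4=1, M5=1 → 1 — matches
  M4 stuck-at-0: M1=0, M2=0, M3=1, M4=0 [stuck-at-0], M5=0 → 0 — eliminated
  M3 inverted output: M1=0, M2=0, M3=0 [inverted output], M4=0, M5=0 → 0 — eliminated
Only M1 inverted output reproduces the observed 1.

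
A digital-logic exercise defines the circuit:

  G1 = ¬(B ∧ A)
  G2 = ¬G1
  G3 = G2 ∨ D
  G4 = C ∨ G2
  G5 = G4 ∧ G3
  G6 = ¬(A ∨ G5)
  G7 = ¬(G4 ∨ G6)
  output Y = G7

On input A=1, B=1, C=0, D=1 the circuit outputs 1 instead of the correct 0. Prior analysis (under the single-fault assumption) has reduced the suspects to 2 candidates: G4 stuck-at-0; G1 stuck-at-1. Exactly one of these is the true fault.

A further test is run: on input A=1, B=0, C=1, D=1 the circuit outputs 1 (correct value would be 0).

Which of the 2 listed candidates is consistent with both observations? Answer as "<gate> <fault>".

G4 stuck-at-0

Evaluate each candidate on input A=1, B=0, C=1, D=1:
  G4 stuck-at-0: G1=1, G2=0, G3=1, G4=0 [stuck-at-0], G5=0, G6=0, G7=1 → 1 — matches
  G1 stuck-at-1: G1=1 [stuck-at-1], G2=0, G3=1, G4=1, G5=1, G6=0, G7=0 → 0 — eliminated
Only G4 stuck-at-0 reproduces the observed 1.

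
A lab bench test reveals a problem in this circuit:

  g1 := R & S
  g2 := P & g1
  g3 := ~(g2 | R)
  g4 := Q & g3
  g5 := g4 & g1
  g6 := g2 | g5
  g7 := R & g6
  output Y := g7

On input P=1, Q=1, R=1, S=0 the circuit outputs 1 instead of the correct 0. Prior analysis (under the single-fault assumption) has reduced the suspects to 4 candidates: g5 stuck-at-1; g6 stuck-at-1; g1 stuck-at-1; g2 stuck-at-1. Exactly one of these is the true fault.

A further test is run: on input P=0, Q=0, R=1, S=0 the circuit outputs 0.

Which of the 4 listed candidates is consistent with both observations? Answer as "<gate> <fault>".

g1 stuck-at-1

Evaluate each candidate on input P=0, Q=0, R=1, S=0:
  g5 stuck-at-1: g1=0, g2=0, g3=0, g4=0, g5=1 [stuck-at-1], g6=1, g7=1 → 1 — eliminated
  g6 stuck-at-1: g1=0, g2=0, g3=0, g4=0, g5=0, g6=1 [stuck-at-1], g7=1 → 1 — eliminated
  g1 stuck-at-1: g1=1 [stuck-at-1], g2=0, g3=0, g4=0, g5=0, g6=0, g7=0 → 0 — matches
  g2 stuck-at-1: g1=0, g2=1 [stuck-at-1], g3=0, g4=0, g5=0, g6=1, g7=1 → 1 — eliminated
Only g1 stuck-at-1 reproduces the observed 0.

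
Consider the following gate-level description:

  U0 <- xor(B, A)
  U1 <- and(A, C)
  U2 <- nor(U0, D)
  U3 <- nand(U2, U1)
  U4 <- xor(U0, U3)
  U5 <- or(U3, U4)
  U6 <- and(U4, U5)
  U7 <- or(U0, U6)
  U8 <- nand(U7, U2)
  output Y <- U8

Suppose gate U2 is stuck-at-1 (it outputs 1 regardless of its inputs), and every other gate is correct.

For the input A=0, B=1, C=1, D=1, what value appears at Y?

0

Propagate with U2 forced: U0=1, U1=0, U2=1 [stuck-at-1], U3=1, U4=0, U5=1, U6=0, U7=1, U8=0.
So Y = 0. (Without the fault it would be 1.)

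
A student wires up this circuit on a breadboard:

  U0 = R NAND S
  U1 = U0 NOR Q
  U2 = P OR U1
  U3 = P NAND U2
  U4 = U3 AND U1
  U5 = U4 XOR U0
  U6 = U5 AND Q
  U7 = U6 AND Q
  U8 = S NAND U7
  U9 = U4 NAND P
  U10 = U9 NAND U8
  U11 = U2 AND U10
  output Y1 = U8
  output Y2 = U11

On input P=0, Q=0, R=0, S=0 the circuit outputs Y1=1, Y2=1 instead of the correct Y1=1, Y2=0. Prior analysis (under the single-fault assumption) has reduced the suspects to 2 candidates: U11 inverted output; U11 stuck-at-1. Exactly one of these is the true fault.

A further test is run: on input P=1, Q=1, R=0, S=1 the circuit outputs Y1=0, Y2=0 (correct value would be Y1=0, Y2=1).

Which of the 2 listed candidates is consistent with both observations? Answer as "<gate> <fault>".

Evaluate each candidate on input P=1, Q=1, R=0, S=1:
  U11 inverted output: U0=1, U1=0, U2=1, U3=0, U4=0, U5=1, U6=1, U7=1, U8=0, U9=1, U10=1, U11=0 [inverted output] → Y1=0, Y2=0 — matches
  U11 stuck-at-1: U0=1, U1=0, U2=1, U3=0, U4=0, U5=1, U6=1, U7=1, U8=0, U9=1, U10=1, U11=1 [stuck-at-1] → Y1=0, Y2=1 — eliminated
Only U11 inverted output reproduces the observed Y1=0, Y2=0.

U11 inverted output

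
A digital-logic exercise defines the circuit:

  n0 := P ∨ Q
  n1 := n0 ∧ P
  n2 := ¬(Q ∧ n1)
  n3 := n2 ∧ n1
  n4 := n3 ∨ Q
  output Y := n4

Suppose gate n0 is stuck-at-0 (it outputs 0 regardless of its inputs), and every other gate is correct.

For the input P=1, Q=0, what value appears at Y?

0

Propagate with n0 forced: n0=0 [stuck-at-0], n1=0, n2=1, n3=0, n4=0.
So Y = 0. (Without the fault it would be 1.)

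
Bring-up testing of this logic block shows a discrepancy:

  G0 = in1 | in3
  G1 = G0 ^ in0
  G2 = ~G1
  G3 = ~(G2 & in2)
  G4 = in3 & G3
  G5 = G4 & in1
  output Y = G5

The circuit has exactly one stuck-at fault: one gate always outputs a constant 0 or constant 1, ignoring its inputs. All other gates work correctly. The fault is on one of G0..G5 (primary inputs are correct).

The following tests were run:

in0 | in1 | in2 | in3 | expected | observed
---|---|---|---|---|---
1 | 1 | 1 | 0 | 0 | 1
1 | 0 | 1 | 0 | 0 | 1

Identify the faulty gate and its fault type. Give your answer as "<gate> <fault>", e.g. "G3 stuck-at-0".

Fault-free values for test 1 (in0=1, in1=1, in2=1, in3=0): G0=1, G1=0, G2=1, G3=0, G4=0, G5=0, giving Y=0. Observed 1.
Test 1: faults giving observed 1 are {G4 stuck-at-1, G5 stuck-at-1}.
Test 2 (in0=1, in1=0, in2=1, in3=0): fault-free G0=0, G1=1, G2=0, G3=1, G4=0, G5=0 → 0; observed 1. Eliminates G4 stuck-at-1.
Only G5 stuck-at-1 is consistent with every test.

G5 stuck-at-1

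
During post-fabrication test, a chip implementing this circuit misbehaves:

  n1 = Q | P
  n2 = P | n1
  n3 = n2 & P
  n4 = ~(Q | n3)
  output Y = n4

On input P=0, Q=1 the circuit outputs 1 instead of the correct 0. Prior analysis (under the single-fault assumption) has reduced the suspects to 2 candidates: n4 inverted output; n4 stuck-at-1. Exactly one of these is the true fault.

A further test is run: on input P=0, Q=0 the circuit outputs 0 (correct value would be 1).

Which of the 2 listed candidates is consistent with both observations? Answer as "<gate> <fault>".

Evaluate each candidate on input P=0, Q=0:
  n4 inverted output: n1=0, n2=0, n3=0, n4=0 [inverted output] → 0 — matches
  n4 stuck-at-1: n1=0, n2=0, n3=0, n4=1 [stuck-at-1] → 1 — eliminated
Only n4 inverted output reproduces the observed 0.

n4 inverted output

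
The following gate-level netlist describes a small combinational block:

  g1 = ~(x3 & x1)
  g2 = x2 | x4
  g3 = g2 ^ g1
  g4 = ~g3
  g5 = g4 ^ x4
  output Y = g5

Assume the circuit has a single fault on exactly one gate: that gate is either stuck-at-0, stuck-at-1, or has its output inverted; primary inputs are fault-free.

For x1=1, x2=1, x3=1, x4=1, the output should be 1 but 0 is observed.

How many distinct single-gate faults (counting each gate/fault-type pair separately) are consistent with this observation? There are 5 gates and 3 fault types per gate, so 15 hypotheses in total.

Fault-free: g1=0, g2=1, g3=1, g4=0, g5=1 → 1. Observed 0.
  g1: stuck-at-1, inverted output ✓; others ✗
  g2: stuck-at-0, inverted output ✓; others ✗
  g3: stuck-at-0, inverted output ✓; others ✗
  g4: stuck-at-1, inverted output ✓; others ✗
  g5: stuck-at-0, inverted output ✓; others ✗
Consistent faults: {g1 stuck-at-1, g1 inverted output, g2 stuck-at-0, g2 inverted output, g3 stuck-at-0, g3 inverted output, g4 stuck-at-1, g4 inverted output, g5 stuck-at-0, g5 inverted output} — 10 in all.

10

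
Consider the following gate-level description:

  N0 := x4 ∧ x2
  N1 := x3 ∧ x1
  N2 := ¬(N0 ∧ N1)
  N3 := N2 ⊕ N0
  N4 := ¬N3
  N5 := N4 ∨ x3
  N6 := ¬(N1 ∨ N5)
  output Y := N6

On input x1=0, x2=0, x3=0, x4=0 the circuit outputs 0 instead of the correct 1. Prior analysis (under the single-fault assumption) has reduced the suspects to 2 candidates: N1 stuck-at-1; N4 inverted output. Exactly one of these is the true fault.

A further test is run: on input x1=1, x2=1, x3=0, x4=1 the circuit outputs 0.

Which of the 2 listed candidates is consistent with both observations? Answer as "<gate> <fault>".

N1 stuck-at-1

Evaluate each candidate on input x1=1, x2=1, x3=0, x4=1:
  N1 stuck-at-1: N0=1, N1=1 [stuck-at-1], N2=0, N3=1, N4=0, N5=0, N6=0 → 0 — matches
  N4 inverted output: N0=1, N1=0, N2=1, N3=0, N4=0 [inverted output], N5=0, N6=1 → 1 — eliminated
Only N1 stuck-at-1 reproduces the observed 0.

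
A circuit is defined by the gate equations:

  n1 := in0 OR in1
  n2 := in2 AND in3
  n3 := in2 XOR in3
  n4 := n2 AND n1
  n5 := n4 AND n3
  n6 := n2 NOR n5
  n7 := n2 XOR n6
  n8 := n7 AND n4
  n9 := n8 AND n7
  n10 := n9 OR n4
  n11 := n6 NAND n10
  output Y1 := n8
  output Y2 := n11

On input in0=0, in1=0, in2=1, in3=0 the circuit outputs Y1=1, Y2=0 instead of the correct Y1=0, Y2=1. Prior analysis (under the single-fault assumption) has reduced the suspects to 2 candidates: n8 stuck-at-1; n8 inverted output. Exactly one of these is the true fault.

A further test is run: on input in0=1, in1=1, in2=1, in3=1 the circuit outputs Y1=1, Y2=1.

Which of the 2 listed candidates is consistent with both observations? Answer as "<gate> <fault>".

n8 stuck-at-1

Evaluate each candidate on input in0=1, in1=1, in2=1, in3=1:
  n8 stuck-at-1: n1=1, n2=1, n3=0, n4=1, n5=0, n6=0, n7=1, n8=1 [stuck-at-1], n9=1, n10=1, n11=1 → Y1=1, Y2=1 — matches
  n8 inverted output: n1=1, n2=1, n3=0, n4=1, n5=0, n6=0, n7=1, n8=0 [inverted output], n9=0, n10=1, n11=1 → Y1=0, Y2=1 — eliminated
Only n8 stuck-at-1 reproduces the observed Y1=1, Y2=1.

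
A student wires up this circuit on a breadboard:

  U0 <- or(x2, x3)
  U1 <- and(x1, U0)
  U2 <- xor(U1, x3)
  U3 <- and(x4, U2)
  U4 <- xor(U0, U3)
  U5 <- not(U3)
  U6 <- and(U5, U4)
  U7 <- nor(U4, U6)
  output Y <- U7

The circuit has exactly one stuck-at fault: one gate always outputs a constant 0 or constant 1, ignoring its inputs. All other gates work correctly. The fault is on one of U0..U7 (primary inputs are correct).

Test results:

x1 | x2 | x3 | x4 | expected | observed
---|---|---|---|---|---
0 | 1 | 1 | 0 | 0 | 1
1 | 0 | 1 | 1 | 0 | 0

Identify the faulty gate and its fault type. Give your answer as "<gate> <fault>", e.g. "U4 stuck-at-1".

Fault-free values for test 1 (x1=0, x2=1, x3=1, x4=0): U0=1, U1=0, U2=1, U3=0, U4=1, U5=1, U6=1, U7=0, giving Y=0. Observed 1.
Test 1: faults giving observed 1 are {U0 stuck-at-0, U3 stuck-at-1, U4 stuck-at-0, U7 stuck-at-1}.
Test 2 (x1=1, x2=0, x3=1, x4=1): fault-free U0=1, U1=1, U2=0, U3=0, U4=1, U5=1, U6=1, U7=0 → 0; observed 0. Eliminates U3 stuck-at-1, U4 stuck-at-0, U7 stuck-at-1.
Only U0 stuck-at-0 is consistent with every test.

U0 stuck-at-0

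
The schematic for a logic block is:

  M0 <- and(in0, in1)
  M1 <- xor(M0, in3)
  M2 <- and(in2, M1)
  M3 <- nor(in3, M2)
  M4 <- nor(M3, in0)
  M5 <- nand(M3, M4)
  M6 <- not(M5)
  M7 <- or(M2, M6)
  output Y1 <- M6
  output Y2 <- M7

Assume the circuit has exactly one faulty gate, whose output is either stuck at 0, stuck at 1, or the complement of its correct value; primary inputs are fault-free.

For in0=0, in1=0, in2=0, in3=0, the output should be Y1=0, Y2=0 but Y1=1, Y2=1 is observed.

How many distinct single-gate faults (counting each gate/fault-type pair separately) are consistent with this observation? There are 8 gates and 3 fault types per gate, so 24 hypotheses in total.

6

Fault-free: M0=0, M1=0, M2=0, M3=1, M4=0, M5=1, M6=0, M7=0 → Y1=0, Y2=0. Observed Y1=1, Y2=1.
  M0: none of the 3 fault types match ✗
  M1: none of the 3 fault types match ✗
  M2: none of the 3 fault types match ✗
  M3: none of the 3 fault types match ✗
  M4: stuck-at-1, inverted output ✓; others ✗
  M5: stuck-at-0, inverted output ✓; others ✗
  M6: stuck-at-1, inverted output ✓; others ✗
  M7: none of the 3 fault types match ✗
Consistent faults: {M4 stuck-at-1, M4 inverted output, M5 stuck-at-0, M5 inverted output, M6 stuck-at-1, M6 inverted output} — 6 in all.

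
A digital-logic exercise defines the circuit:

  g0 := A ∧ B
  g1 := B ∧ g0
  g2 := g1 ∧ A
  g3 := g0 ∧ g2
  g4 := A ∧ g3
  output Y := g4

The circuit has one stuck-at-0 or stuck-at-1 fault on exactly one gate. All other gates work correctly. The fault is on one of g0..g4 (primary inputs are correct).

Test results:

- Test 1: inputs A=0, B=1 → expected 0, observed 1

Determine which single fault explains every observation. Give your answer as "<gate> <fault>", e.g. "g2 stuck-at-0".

g4 stuck-at-1

Fault-free values for test 1 (A=0, B=1): g0=0, g1=0, g2=0, g3=0, g4=0, giving Y=0. Observed 1.
Test 1: faults giving observed 1 are {g4 stuck-at-1}.
Only g4 stuck-at-1 is consistent with every test.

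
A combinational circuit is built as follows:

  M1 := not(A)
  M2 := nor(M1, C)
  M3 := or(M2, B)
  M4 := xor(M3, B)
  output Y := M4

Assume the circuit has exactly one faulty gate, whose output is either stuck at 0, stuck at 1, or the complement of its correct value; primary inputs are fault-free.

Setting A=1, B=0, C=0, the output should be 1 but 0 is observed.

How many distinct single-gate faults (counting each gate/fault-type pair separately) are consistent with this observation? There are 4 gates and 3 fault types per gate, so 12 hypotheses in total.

Fault-free: M1=0, M2=1, M3=1, M4=1 → 1. Observed 0.
  M1 stuck-at-0: output 1 ✗
  M1 stuck-at-1: output 0 ✓
  M1 inverted output: output 0 ✓
  M2 stuck-at-0: output 0 ✓
  M2 stuck-at-1: output 1 ✗
  M2 inverted output: output 0 ✓
  M3 stuck-at-0: output 0 ✓
  M3 stuck-at-1: output 1 ✗
  M3 inverted output: output 0 ✓
  M4 stuck-at-0: output 0 ✓
  M4 stuck-at-1: output 1 ✗
  M4 inverted output: output 0 ✓
Consistent faults: {M1 stuck-at-1, M1 inverted output, M2 stuck-at-0, M2 inverted output, M3 stuck-at-0, M3 inverted output, M4 stuck-at-0, M4 inverted output} — 8 in all.

8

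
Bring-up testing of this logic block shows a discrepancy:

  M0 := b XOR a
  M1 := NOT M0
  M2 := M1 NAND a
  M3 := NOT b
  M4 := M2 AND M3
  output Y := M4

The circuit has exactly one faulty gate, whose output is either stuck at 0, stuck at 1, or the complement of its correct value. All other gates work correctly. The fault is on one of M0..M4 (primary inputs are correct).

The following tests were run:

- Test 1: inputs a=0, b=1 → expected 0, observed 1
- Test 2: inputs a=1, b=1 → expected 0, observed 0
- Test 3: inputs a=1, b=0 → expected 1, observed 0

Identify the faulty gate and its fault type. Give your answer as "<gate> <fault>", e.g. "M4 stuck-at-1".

M3 inverted output

Fault-free values for test 1 (a=0, b=1): M0=1, M1=0, M2=1, M3=0, M4=0, giving Y=0. Observed 1.
Test 1: faults giving observed 1 are {M3 stuck-at-1, M3 inverted output, M4 stuck-at-1, M4 inverted output}.
Test 2 (a=1, b=1): fault-free M0=0, M1=1, M2=0, M3=0, M4=0 → 0; observed 0. Eliminates M4 stuck-at-1, M4 inverted output.
Test 3 (a=1, b=0): fault-free M0=1, M1=0, M2=1, M3=1, M4=1 → 1; observed 0. Eliminates M3 stuck-at-1.
Only M3 inverted output is consistent with every test.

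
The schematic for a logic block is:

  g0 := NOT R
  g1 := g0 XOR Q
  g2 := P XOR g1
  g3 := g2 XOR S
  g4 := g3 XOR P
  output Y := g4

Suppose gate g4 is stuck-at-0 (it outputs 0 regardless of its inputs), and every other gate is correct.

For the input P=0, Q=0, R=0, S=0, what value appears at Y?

Propagate with g4 forced: g0=1, g1=1, g2=1, g3=1, g4=0 [stuck-at-0].
So Y = 0. (Without the fault it would be 1.)

0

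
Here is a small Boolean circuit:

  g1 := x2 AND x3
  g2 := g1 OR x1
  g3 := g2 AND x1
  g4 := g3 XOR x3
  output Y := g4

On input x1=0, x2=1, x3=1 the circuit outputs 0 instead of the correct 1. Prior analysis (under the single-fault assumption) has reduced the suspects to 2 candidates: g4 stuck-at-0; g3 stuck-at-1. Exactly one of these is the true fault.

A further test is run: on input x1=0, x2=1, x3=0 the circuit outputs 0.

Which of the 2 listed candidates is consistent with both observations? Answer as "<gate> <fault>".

g4 stuck-at-0

Evaluate each candidate on input x1=0, x2=1, x3=0:
  g4 stuck-at-0: g1=0, g2=0, g3=0, g4=0 [stuck-at-0] → 0 — matches
  g3 stuck-at-1: g1=0, g2=0, g3=1 [stuck-at-1], g4=1 → 1 — eliminated
Only g4 stuck-at-0 reproduces the observed 0.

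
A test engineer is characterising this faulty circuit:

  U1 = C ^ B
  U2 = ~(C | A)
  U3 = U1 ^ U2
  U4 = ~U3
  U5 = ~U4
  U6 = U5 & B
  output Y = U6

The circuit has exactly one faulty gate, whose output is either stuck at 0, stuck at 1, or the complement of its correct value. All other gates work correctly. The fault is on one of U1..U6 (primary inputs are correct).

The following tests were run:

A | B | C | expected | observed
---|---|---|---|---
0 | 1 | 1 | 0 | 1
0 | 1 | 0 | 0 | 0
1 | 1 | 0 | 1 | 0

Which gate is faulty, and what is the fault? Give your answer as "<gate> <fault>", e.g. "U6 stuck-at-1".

Fault-free values for test 1 (A=0, B=1, C=1): U1=0, U2=0, U3=0, U4=1, U5=0, U6=0, giving Y=0. Observed 1.
Test 1: faults giving observed 1 are {U1 stuck-at-1, U1 inverted output, U2 stuck-at-1, U2 inverted output, U3 stuck-at-1, U3 inverted output, U4 stuck-at-0, U4 inverted output, U5 stuck-at-1, U5 inverted output, U6 stuck-at-1, U6 inverted output}.
Test 2 (A=0, B=1, C=0): fault-free U1=1, U2=1, U3=0, U4=1, U5=0, U6=0 → 0; observed 0. Eliminates U1 inverted output, U2 inverted output, U3 stuck-at-1, U3 inverted output, U4 stuck-at-0, U4 inverted output, U5 stuck-at-1, U5 inverted output, U6 stuck-at-1, U6 inverted output.
Test 3 (A=1, B=1, C=0): fault-free U1=1, U2=0, U3=1, U4=0, U5=1, U6=1 → 1; observed 0. Eliminates U1 stuck-at-1.
Only U2 stuck-at-1 is consistent with every test.

U2 stuck-at-1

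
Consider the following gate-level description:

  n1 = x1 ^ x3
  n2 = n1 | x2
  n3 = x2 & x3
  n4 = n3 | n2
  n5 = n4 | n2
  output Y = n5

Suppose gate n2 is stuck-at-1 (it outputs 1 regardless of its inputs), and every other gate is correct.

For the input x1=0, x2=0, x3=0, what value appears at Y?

Propagate with n2 forced: n1=0, n2=1 [stuck-at-1], n3=0, n4=1, n5=1.
So Y = 1. (Without the fault it would be 0.)

1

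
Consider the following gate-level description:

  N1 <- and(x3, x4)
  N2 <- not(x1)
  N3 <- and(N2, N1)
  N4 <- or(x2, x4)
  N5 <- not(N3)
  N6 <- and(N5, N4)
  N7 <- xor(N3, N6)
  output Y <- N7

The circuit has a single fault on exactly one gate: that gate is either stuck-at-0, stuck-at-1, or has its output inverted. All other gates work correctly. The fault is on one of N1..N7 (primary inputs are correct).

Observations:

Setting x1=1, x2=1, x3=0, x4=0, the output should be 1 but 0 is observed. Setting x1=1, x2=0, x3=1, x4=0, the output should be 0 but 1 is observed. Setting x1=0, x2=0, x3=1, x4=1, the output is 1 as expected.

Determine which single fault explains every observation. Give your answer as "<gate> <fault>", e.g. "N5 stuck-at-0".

Fault-free values for test 1 (x1=1, x2=1, x3=0, x4=0): N1=0, N2=0, N3=0, N4=1, N5=1, N6=1, N7=1, giving Y=1. Observed 0.
Test 1: faults giving observed 0 are {N4 stuck-at-0, N4 inverted output, N5 stuck-at-0, N5 inverted output, N6 stuck-at-0, N6 inverted output, N7 stuck-at-0, N7 inverted output}.
Test 2 (x1=1, x2=0, x3=1, x4=0): fault-free N1=0, N2=0, N3=0, N4=0, N5=1, N6=0, N7=0 → 0; observed 1. Eliminates N4 stuck-at-0, N5 stuck-at-0, N5 inverted output, N6 stuck-at-0, N7 stuck-at-0.
Test 3 (x1=0, x2=0, x3=1, x4=1): fault-free N1=1, N2=1, N3=1, N4=1, N5=0, N6=0, N7=1 → 1; observed 1. Eliminates N6 inverted output, N7 inverted output.
Only N4 inverted output is consistent with every test.

N4 inverted output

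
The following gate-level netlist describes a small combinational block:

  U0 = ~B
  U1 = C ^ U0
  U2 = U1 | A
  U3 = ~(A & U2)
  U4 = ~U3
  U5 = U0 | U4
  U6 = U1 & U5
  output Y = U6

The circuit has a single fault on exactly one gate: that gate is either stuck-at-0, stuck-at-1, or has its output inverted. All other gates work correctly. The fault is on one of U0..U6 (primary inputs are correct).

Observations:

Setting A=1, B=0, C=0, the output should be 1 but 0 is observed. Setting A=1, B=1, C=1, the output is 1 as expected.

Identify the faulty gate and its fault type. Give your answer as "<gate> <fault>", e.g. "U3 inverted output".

U0 stuck-at-0

Fault-free values for test 1 (A=1, B=0, C=0): U0=1, U1=1, U2=1, U3=0, U4=1, U5=1, U6=1, giving Y=1. Observed 0.
Test 1: faults giving observed 0 are {U0 stuck-at-0, U0 inverted output, U1 stuck-at-0, U1 inverted output, U5 stuck-at-0, U5 inverted output, U6 stuck-at-0, U6 inverted output}.
Test 2 (A=1, B=1, C=1): fault-free U0=0, U1=1, U2=1, U3=0, U4=1, U5=1, U6=1 → 1; observed 1. Eliminates U0 inverted output, U1 stuck-at-0, U1 inverted output, U5 stuck-at-0, U5 inverted output, U6 stuck-at-0, U6 inverted output.
Only U0 stuck-at-0 is consistent with every test.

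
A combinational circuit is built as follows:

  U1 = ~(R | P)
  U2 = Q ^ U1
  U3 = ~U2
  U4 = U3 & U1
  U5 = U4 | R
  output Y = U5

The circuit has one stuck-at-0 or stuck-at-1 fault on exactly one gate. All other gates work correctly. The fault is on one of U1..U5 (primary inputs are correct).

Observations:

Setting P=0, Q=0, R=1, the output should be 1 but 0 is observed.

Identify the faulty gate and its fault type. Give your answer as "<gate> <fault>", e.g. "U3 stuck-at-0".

U5 stuck-at-0

Fault-free values for test 1 (P=0, Q=0, R=1): U1=0, U2=0, U3=1, U4=0, U5=1, giving Y=1. Observed 0.
Test 1: faults giving observed 0 are {U5 stuck-at-0}.
Only U5 stuck-at-0 is consistent with every test.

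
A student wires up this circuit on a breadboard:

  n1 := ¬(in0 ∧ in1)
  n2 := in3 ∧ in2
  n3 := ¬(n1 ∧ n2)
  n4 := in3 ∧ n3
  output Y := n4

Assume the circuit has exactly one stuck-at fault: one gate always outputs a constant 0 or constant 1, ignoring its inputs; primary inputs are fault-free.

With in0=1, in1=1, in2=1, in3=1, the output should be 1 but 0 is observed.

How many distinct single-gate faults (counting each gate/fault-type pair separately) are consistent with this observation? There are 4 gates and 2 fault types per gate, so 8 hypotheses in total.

Fault-free: n1=0, n2=1, n3=1, n4=1 → 1. Observed 0.
  n1 stuck-at-0: output 1 ✗
  n1 stuck-at-1: output 0 ✓
  n2 stuck-at-0: output 1 ✗
  n2 stuck-at-1: output 1 ✗
  n3 stuck-at-0: output 0 ✓
  n3 stuck-at-1: output 1 ✗
  n4 stuck-at-0: output 0 ✓
  n4 stuck-at-1: output 1 ✗
Consistent faults: {n1 stuck-at-1, n3 stuck-at-0, n4 stuck-at-0} — 3 in all.

3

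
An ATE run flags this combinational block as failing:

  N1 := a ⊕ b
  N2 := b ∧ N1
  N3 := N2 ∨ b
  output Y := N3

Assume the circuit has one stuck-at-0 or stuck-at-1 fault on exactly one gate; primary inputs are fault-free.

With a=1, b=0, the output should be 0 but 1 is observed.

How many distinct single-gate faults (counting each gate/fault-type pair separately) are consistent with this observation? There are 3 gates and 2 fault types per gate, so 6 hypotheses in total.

2

Fault-free: N1=1, N2=0, N3=0 → 0. Observed 1.
  N1 stuck-at-0: output 0 ✗
  N1 stuck-at-1: output 0 ✗
  N2 stuck-at-0: output 0 ✗
  N2 stuck-at-1: output 1 ✓
  N3 stuck-at-0: output 0 ✗
  N3 stuck-at-1: output 1 ✓
Consistent faults: {N2 stuck-at-1, N3 stuck-at-1} — 2 in all.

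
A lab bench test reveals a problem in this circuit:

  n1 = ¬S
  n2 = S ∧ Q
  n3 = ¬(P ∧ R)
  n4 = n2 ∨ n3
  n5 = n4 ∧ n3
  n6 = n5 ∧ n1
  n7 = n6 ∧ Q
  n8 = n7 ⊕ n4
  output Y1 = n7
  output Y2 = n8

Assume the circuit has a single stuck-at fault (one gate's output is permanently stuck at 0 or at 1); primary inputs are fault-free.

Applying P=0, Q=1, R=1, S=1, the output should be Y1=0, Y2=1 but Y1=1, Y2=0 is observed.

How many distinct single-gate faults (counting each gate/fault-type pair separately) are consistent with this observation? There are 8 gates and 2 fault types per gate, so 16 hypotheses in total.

3

Fault-free: n1=0, n2=1, n3=1, n4=1, n5=1, n6=0, n7=0, n8=1 → Y1=0, Y2=1. Observed Y1=1, Y2=0.
  n1: stuck-at-1 ✓; others ✗
  n2: none of the 2 fault types match ✗
  n3: none of the 2 fault types match ✗
  n4: none of the 2 fault types match ✗
  n5: none of the 2 fault types match ✗
  n6: stuck-at-1 ✓; others ✗
  n7: stuck-at-1 ✓; others ✗
  n8: none of the 2 fault types match ✗
Consistent faults: {n1 stuck-at-1, n6 stuck-at-1, n7 stuck-at-1} — 3 in all.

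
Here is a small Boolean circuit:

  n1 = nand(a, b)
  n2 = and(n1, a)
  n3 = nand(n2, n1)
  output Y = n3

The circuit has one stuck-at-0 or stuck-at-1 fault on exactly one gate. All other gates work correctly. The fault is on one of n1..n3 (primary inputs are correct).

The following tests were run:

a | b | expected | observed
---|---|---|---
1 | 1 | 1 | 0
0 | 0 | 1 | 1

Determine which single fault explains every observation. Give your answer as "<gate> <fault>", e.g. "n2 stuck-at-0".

n1 stuck-at-1

Fault-free values for test 1 (a=1, b=1): n1=0, n2=0, n3=1, giving Y=1. Observed 0.
Test 1: faults giving observed 0 are {n1 stuck-at-1, n3 stuck-at-0}.
Test 2 (a=0, b=0): fault-free n1=1, n2=0, n3=1 → 1; observed 1. Eliminates n3 stuck-at-0.
Only n1 stuck-at-1 is consistent with every test.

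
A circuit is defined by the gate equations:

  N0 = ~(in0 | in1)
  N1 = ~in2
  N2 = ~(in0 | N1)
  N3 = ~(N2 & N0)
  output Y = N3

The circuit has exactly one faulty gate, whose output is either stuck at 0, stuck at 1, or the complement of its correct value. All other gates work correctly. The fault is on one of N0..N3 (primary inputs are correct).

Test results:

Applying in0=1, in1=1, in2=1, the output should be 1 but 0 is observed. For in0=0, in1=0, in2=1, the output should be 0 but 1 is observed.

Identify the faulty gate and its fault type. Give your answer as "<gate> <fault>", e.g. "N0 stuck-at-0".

N3 inverted output

Fault-free values for test 1 (in0=1, in1=1, in2=1): N0=0, N1=0, N2=0, N3=1, giving Y=1. Observed 0.
Test 1: faults giving observed 0 are {N3 stuck-at-0, N3 inverted output}.
Test 2 (in0=0, in1=0, in2=1): fault-free N0=1, N1=0, N2=1, N3=0 → 0; observed 1. Eliminates N3 stuck-at-0.
Only N3 inverted output is consistent with every test.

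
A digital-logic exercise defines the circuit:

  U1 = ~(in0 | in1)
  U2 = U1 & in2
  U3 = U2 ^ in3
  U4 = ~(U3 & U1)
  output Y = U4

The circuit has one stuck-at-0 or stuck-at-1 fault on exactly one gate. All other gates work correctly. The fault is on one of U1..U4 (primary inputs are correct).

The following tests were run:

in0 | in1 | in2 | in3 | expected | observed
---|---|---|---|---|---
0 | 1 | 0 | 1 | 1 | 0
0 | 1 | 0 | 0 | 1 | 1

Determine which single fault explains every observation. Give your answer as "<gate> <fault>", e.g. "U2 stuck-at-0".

Fault-free values for test 1 (in0=0, in1=1, in2=0, in3=1): U1=0, U2=0, U3=1, U4=1, giving Y=1. Observed 0.
Test 1: faults giving observed 0 are {U1 stuck-at-1, U4 stuck-at-0}.
Test 2 (in0=0, in1=1, in2=0, in3=0): fault-free U1=0, U2=0, U3=0, U4=1 → 1; observed 1. Eliminates U4 stuck-at-0.
Only U1 stuck-at-1 is consistent with every test.

U1 stuck-at-1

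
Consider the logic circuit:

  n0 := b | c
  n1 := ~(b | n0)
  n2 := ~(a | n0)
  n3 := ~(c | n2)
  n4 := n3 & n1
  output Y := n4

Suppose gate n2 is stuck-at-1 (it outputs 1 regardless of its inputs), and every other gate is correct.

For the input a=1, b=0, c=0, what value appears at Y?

Propagate with n2 forced: n0=0, n1=1, n2=1 [stuck-at-1], n3=0, n4=0.
So Y = 0. (Without the fault it would be 1.)

0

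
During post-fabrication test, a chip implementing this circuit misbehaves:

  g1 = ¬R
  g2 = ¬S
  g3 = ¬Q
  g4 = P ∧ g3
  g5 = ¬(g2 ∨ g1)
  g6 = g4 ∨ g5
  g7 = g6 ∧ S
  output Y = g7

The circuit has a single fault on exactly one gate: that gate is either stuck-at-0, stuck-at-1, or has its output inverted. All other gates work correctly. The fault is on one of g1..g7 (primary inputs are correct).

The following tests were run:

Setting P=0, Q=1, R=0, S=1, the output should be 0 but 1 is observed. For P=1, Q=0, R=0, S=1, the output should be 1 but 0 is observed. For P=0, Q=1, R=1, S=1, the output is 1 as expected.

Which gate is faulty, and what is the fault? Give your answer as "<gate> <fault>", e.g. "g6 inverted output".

g4 inverted output

Fault-free values for test 1 (P=0, Q=1, R=0, S=1): g1=1, g2=0, g3=0, g4=0, g5=0, g6=0, g7=0, giving Y=0. Observed 1.
Test 1: faults giving observed 1 are {g1 stuck-at-0, g1 inverted output, g4 stuck-at-1, g4 inverted output, g5 stuck-at-1, g5 inverted output, g6 stuck-at-1, g6 inverted output, g7 stuck-at-1, g7 inverted output}.
Test 2 (P=1, Q=0, R=0, S=1): fault-free g1=1, g2=0, g3=1, g4=1, g5=0, g6=1, g7=1 → 1; observed 0. Eliminates g1 stuck-at-0, g1 inverted output, g4 stuck-at-1, g5 stuck-at-1, g5 inverted output, g6 stuck-at-1, g7 stuck-at-1.
Test 3 (P=0, Q=1, R=1, S=1): fault-free g1=0, g2=0, g3=0, g4=0, g5=1, g6=1, g7=1 → 1; observed 1. Eliminates g6 inverted output, g7 inverted output.
Only g4 inverted output is consistent with every test.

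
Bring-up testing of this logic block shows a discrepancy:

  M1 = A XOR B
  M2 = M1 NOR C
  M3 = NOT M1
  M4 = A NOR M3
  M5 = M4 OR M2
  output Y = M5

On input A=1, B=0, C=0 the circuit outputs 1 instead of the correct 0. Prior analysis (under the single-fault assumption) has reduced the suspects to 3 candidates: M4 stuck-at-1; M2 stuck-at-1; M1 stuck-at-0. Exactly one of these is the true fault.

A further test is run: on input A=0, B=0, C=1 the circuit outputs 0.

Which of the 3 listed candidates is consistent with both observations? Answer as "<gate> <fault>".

M1 stuck-at-0

Evaluate each candidate on input A=0, B=0, C=1:
  M4 stuck-at-1: M1=0, M2=0, M3=1, M4=1 [stuck-at-1], M5=1 → 1 — eliminated
  M2 stuck-at-1: M1=0, M2=1 [stuck-at-1], M3=1, M4=0, M5=1 → 1 — eliminated
  M1 stuck-at-0: M1=0 [stuck-at-0], M2=0, M3=1, M4=0, M5=0 → 0 — matches
Only M1 stuck-at-0 reproduces the observed 0.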